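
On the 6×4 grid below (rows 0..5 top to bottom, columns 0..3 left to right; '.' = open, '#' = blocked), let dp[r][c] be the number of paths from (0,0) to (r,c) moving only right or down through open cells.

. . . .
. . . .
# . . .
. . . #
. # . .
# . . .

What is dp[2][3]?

r\c   0   1   2   3
  0   1   1   1   1
  1   1   2   3   4
  2   0   2   5   9
  3   0   2   7   0
  4   0   0   7   7
  5   0   0   7  14

9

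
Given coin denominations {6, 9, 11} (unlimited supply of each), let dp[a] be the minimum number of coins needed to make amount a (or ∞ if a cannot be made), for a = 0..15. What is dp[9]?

 a  0  1  2  3  4  5  6  7  8  9 10 11 12 13 14 15
dp  0  -  -  -  -  -  1  -  -  1  -  1  2  -  -  2
(- denotes ∞ / unreachable)

1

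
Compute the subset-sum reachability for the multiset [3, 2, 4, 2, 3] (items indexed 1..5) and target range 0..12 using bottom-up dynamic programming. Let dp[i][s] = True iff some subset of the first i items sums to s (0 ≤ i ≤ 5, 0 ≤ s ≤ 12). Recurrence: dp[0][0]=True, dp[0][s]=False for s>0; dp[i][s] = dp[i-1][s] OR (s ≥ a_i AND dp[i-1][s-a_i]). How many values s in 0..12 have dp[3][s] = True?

8

i\s   0   1   2   3   4   5   6   7   8   9  10  11  12
  0   T   F   F   F   F   F   F   F   F   F   F   F   F
  1   T   F   F   T   F   F   F   F   F   F   F   F   F
  2   T   F   T   T   F   T   F   F   F   F   F   F   F
  3   T   F   T   T   T   T   T   T   F   T   F   F   F
  4   T   F   T   T   T   T   T   T   T   T   F   T   F
  5   T   F   T   T   T   T   T   T   T   T   T   T   T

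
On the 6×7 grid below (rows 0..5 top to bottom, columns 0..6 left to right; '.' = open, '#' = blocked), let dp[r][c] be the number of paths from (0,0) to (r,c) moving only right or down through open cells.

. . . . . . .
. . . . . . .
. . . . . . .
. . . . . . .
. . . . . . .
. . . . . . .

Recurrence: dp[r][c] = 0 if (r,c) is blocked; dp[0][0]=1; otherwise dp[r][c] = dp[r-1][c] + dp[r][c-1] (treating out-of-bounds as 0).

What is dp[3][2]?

10

r\c   0   1   2   3   4   5   6
  0   1   1   1   1   1   1   1
  1   1   2   3   4   5   6   7
  2   1   3   6  10  15  21  28
  3   1   4  10  20  35  56  84
  4   1   5  15  35  70 126 210
  5   1   6  21  56 126 252 462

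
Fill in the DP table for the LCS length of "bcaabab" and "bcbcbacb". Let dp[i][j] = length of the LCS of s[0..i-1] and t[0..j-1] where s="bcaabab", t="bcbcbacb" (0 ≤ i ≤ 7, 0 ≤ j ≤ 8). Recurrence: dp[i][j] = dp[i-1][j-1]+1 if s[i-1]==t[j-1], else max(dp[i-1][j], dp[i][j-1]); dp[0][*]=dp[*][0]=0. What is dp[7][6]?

   ''  b  c  b  c  b  a  c  b
''  0  0  0  0  0  0  0  0  0
 b  0  1  1  1  1  1  1  1  1
 c  0  1  2  2  2  2  2  2  2
 a  0  1  2  2  2  2  3  3  3
 a  0  1  2  2  2  2  3  3  3
 b  0  1  2  3  3  3  3  3  4
 a  0  1  2  3  3  3  4  4  4
 b  0  1  2  3  3  4  4  4  5

4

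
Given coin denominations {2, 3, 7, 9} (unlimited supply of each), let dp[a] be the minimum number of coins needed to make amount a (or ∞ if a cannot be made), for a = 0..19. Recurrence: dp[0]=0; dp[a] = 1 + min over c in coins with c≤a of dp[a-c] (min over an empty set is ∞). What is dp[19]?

3

 a  0  1  2  3  4  5  6  7  8  9 10 11 12 13 14 15 16 17 18 19
dp  0  -  1  1  2  2  2  1  3  1  2  2  2  3  2  3  2  3  2  3
(- denotes ∞ / unreachable)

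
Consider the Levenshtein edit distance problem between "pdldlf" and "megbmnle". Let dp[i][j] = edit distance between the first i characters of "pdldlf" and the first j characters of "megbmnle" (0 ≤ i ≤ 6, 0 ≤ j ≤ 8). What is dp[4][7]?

7

   ''  m  e  g  b  m  n  l  e
''  0  1  2  3  4  5  6  7  8
 p  1  1  2  3  4  5  6  7  8
 d  2  2  2  3  4  5  6  7  8
 l  3  3  3  3  4  5  6  6  7
 d  4  4  4  4  4  5  6  7  7
 l  5  5  5  5  5  5  6  6  7
 f  6  6  6  6  6  6  6  7  7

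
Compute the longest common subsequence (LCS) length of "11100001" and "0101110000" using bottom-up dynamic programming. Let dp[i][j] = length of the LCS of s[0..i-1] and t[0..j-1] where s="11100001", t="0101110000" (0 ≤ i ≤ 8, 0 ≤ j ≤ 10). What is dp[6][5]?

3

   ''  0  1  0  1  1  1  0  0  0  0
''  0  0  0  0  0  0  0  0  0  0  0
 1  0  0  1  1  1  1  1  1  1  1  1
 1  0  0  1  1  2  2  2  2  2  2  2
 1  0  0  1  1  2  3  3  3  3  3  3
 0  0  1  1  2  2  3  3  4  4  4  4
 0  0  1  1  2  2  3  3  4  5  5  5
 0  0  1  1  2  2  3  3  4  5  6  6
 0  0  1  1  2  2  3  3  4  5  6  7
 1  0  1  2  2  3  3  4  4  5  6  7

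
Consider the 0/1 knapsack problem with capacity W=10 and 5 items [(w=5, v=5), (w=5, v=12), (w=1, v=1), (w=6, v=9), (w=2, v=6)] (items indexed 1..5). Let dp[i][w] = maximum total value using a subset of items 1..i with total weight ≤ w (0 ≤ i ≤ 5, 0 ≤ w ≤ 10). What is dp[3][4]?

1

i\w   0   1   2   3   4   5   6   7   8   9  10
  0   0   0   0   0   0   0   0   0   0   0   0
  1   0   0   0   0   0   5   5   5   5   5   5
  2   0   0   0   0   0  12  12  12  12  12  17
  3   0   1   1   1   1  12  13  13  13  13  17
  4   0   1   1   1   1  12  13  13  13  13  17
  5   0   1   6   7   7  12  13  18  19  19  19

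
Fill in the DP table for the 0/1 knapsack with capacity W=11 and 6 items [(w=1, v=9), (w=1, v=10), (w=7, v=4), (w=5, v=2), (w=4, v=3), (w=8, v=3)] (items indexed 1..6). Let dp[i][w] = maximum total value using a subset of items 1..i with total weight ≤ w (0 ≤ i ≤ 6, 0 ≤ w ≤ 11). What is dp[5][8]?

22

i\w   0   1   2   3   4   5   6   7   8   9  10  11
  0   0   0   0   0   0   0   0   0   0   0   0   0
  1   0   9   9   9   9   9   9   9   9   9   9   9
  2   0  10  19  19  19  19  19  19  19  19  19  19
  3   0  10  19  19  19  19  19  19  19  23  23  23
  4   0  10  19  19  19  19  19  21  21  23  23  23
  5   0  10  19  19  19  19  22  22  22  23  23  24
  6   0  10  19  19  19  19  22  22  22  23  23  24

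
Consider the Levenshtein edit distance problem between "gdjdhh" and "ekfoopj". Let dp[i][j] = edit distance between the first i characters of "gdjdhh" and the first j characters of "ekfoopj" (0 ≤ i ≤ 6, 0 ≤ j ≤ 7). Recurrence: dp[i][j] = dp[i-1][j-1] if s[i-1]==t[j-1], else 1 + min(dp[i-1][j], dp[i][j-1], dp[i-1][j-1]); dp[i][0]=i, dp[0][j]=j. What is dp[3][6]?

6

   ''  e  k  f  o  o  p  j
''  0  1  2  3  4  5  6  7
 g  1  1  2  3  4  5  6  7
 d  2  2  2  3  4  5  6  7
 j  3  3  3  3  4  5  6  6
 d  4  4  4  4  4  5  6  7
 h  5  5  5  5  5  5  6  7
 h  6  6  6  6  6  6  6  7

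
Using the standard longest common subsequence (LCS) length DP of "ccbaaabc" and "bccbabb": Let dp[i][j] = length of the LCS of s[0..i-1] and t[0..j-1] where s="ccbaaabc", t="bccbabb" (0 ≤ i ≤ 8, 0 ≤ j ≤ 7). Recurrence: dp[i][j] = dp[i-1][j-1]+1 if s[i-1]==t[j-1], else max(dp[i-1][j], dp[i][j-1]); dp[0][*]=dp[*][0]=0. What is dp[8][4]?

3

   ''  b  c  c  b  a  b  b
''  0  0  0  0  0  0  0  0
 c  0  0  1  1  1  1  1  1
 c  0  0  1  2  2  2  2  2
 b  0  1  1  2  3  3  3  3
 a  0  1  1  2  3  4  4  4
 a  0  1  1  2  3  4  4  4
 a  0  1  1  2  3  4  4  4
 b  0  1  1  2  3  4  5  5
 c  0  1  2  2  3  4  5  5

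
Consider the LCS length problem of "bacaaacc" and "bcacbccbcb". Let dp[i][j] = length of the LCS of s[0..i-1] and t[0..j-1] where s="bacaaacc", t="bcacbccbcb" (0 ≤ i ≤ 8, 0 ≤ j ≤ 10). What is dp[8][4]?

   ''  b  c  a  c  b  c  c  b  c  b
''  0  0  0  0  0  0  0  0  0  0  0
 b  0  1  1  1  1  1  1  1  1  1  1
 a  0  1  1  2  2  2  2  2  2  2  2
 c  0  1  2  2  3  3  3  3  3  3  3
 a  0  1  2  3  3  3  3  3  3  3  3
 a  0  1  2  3  3  3  3  3  3  3  3
 a  0  1  2  3  3  3  3  3  3  3  3
 c  0  1  2  3  4  4  4  4  4  4  4
 c  0  1  2  3  4  4  5  5  5  5  5

4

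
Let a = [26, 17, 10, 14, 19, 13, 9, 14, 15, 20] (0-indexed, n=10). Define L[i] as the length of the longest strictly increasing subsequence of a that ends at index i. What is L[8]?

   i    0    1    2    3    4    5    6    7    8    9
a[i]   26   17   10   14   19   13    9   14   15   20
L[i]    1    1    1    2    3    2    1    3    4    5

4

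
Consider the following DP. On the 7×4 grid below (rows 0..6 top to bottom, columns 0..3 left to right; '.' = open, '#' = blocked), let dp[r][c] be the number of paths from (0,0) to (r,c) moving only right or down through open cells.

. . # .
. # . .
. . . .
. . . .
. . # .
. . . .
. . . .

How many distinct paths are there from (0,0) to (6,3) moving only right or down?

r\c   0   1   2   3
  0   1   1   0   0
  1   1   0   0   0
  2   1   1   1   1
  3   1   2   3   4
  4   1   3   0   4
  5   1   4   4   8
  6   1   5   9  17

17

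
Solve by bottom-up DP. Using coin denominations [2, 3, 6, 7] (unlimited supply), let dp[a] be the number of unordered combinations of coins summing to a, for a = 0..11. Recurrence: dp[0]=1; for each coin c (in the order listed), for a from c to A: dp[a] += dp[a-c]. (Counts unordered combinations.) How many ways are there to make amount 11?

4

after  coin     0     1     2     3     4     5     6     7     8     9    10    11
          2     1     0     1     0     1     0     1     0     1     0     1     0
          3     1     0     1     1     1     1     2     1     2     2     2     2
          6     1     0     1     1     1     1     3     1     3     3     3     3
          7     1     0     1     1     1     1     3     2     3     4     4     4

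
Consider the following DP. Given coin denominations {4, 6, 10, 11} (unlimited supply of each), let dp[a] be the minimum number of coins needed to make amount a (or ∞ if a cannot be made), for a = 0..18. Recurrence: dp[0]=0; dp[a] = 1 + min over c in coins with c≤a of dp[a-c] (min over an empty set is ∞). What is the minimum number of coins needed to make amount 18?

3

 a  0  1  2  3  4  5  6  7  8  9 10 11 12 13 14 15 16 17 18
dp  0  -  -  -  1  -  1  -  2  -  1  1  2  -  2  2  2  2  3
(- denotes ∞ / unreachable)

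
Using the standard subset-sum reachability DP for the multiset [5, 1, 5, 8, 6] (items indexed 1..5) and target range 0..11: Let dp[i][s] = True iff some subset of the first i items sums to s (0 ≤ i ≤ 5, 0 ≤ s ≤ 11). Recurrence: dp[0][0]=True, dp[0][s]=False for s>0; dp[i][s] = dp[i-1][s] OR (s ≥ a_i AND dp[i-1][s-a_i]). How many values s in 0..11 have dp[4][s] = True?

8

i\s   0   1   2   3   4   5   6   7   8   9  10  11
  0   T   F   F   F   F   F   F   F   F   F   F   F
  1   T   F   F   F   F   T   F   F   F   F   F   F
  2   T   T   F   F   F   T   T   F   F   F   F   F
  3   T   T   F   F   F   T   T   F   F   F   T   T
  4   T   T   F   F   F   T   T   F   T   T   T   T
  5   T   T   F   F   F   T   T   T   T   T   T   T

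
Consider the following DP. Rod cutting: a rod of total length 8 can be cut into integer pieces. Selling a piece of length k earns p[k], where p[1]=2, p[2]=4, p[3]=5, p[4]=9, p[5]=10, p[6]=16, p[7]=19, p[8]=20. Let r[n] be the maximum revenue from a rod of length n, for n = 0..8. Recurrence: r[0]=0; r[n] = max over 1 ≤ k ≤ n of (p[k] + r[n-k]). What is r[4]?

   n    0    1    2    3    4    5    6    7    8
r[n]    0    2    4    6    9   11   16   19   21

9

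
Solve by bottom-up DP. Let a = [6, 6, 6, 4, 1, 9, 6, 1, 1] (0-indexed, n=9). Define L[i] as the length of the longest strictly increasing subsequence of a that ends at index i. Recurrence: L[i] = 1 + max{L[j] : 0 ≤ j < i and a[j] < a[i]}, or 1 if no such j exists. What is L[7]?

1

   i    0    1    2    3    4    5    6    7    8
a[i]    6    6    6    4    1    9    6    1    1
L[i]    1    1    1    1    1    2    2    1    1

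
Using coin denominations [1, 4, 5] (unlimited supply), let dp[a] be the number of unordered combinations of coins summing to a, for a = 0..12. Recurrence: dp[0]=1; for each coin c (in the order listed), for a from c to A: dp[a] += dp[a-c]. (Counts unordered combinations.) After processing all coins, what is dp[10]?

6

after  coin     0     1     2     3     4     5     6     7     8     9    10    11    12
          1     1     1     1     1     1     1     1     1     1     1     1     1     1
          4     1     1     1     1     2     2     2     2     3     3     3     3     4
          5     1     1     1     1     2     3     3     3     4     5     6     6     7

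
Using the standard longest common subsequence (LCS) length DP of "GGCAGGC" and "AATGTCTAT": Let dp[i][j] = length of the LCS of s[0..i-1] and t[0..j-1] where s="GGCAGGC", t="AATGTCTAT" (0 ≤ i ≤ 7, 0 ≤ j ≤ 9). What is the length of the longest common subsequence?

   ''  A  A  T  G  T  C  T  A  T
''  0  0  0  0  0  0  0  0  0  0
 G  0  0  0  0  1  1  1  1  1  1
 G  0  0  0  0  1  1  1  1  1  1
 C  0  0  0  0  1  1  2  2  2  2
 A  0  1  1  1  1  1  2  2  3  3
 G  0  1  1  1  2  2  2  2  3  3
 G  0  1  1  1  2  2  2  2  3  3
 C  0  1  1  1  2  2  3  3  3  3

3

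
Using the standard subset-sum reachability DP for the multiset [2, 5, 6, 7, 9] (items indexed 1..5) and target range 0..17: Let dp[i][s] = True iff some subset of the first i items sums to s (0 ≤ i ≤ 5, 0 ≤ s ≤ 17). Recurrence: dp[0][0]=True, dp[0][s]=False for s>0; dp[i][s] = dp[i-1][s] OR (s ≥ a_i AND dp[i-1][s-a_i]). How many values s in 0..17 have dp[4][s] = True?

12

i\s   0   1   2   3   4   5   6   7   8   9  10  11  12  13  14  15  16  17
  0   T   F   F   F   F   F   F   F   F   F   F   F   F   F   F   F   F   F
  1   T   F   T   F   F   F   F   F   F   F   F   F   F   F   F   F   F   F
  2   T   F   T   F   F   T   F   T   F   F   F   F   F   F   F   F   F   F
  3   T   F   T   F   F   T   T   T   T   F   F   T   F   T   F   F   F   F
  4   T   F   T   F   F   T   T   T   T   T   F   T   T   T   T   T   F   F
  5   T   F   T   F   F   T   T   T   T   T   F   T   T   T   T   T   T   T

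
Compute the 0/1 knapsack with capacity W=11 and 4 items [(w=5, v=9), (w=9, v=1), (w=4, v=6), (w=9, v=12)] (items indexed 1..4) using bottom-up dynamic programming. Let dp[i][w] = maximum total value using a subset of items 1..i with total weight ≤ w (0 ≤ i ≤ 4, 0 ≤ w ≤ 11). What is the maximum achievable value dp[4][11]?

15

i\w   0   1   2   3   4   5   6   7   8   9  10  11
  0   0   0   0   0   0   0   0   0   0   0   0   0
  1   0   0   0   0   0   9   9   9   9   9   9   9
  2   0   0   0   0   0   9   9   9   9   9   9   9
  3   0   0   0   0   6   9   9   9   9  15  15  15
  4   0   0   0   0   6   9   9   9   9  15  15  15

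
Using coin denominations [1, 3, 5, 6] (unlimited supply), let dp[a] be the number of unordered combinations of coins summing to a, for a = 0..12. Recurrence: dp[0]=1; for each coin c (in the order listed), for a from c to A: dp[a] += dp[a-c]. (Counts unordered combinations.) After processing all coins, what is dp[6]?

after  coin     0     1     2     3     4     5     6     7     8     9    10    11    12
          1     1     1     1     1     1     1     1     1     1     1     1     1     1
          3     1     1     1     2     2     2     3     3     3     4     4     4     5
          5     1     1     1     2     2     3     4     4     5     6     7     8     9
          6     1     1     1     2     2     3     5     5     6     8     9    11    14

5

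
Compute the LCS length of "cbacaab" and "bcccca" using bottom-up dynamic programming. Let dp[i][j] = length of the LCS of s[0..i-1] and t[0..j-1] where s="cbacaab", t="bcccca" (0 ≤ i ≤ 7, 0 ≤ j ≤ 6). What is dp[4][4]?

2

   ''  b  c  c  c  c  a
''  0  0  0  0  0  0  0
 c  0  0  1  1  1  1  1
 b  0  1  1  1  1  1  1
 a  0  1  1  1  1  1  2
 c  0  1  2  2  2  2  2
 a  0  1  2  2  2  2  3
 a  0  1  2  2  2  2  3
 b  0  1  2  2  2  2  3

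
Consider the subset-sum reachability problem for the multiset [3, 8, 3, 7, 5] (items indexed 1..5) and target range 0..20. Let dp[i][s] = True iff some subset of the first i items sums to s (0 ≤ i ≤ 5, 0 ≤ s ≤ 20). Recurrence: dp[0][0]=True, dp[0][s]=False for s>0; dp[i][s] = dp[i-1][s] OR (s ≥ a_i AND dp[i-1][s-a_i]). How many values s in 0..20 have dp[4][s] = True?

i\s   0   1   2   3   4   5   6   7   8   9  10  11  12  13  14  15  16  17  18  19  20
  0   T   F   F   F   F   F   F   F   F   F   F   F   F   F   F   F   F   F   F   F   F
  1   T   F   F   T   F   F   F   F   F   F   F   F   F   F   F   F   F   F   F   F   F
  2   T   F   F   T   F   F   F   F   T   F   F   T   F   F   F   F   F   F   F   F   F
  3   T   F   F   T   F   F   T   F   T   F   F   T   F   F   T   F   F   F   F   F   F
  4   T   F   F   T   F   F   T   T   T   F   T   T   F   T   T   T   F   F   T   F   F
  5   T   F   F   T   F   T   T   T   T   F   T   T   T   T   T   T   T   F   T   T   T

11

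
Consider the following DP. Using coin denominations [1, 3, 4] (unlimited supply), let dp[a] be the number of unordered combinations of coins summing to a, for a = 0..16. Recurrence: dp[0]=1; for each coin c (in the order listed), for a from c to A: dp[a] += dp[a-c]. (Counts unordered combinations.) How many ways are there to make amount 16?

after  coin     0     1     2     3     4     5     6     7     8     9    10    11    12    13    14    15    16
          1     1     1     1     1     1     1     1     1     1     1     1     1     1     1     1     1     1
          3     1     1     1     2     2     2     3     3     3     4     4     4     5     5     5     6     6
          4     1     1     1     2     3     3     4     5     6     7     8     9    11    12    13    15    17

17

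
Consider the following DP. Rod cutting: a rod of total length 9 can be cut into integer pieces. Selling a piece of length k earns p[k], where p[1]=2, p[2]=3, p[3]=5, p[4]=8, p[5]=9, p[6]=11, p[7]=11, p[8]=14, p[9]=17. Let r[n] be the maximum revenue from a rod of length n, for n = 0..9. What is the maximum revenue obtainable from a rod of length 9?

18

   n    0    1    2    3    4    5    6    7    8    9
r[n]    0    2    4    6    8   10   12   14   16   18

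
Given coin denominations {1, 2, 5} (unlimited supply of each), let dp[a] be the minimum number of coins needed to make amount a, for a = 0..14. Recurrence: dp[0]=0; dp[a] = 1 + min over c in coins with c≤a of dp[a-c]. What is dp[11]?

 a  0  1  2  3  4  5  6  7  8  9 10 11 12 13 14
dp  0  1  1  2  2  1  2  2  3  3  2  3  3  4  4

3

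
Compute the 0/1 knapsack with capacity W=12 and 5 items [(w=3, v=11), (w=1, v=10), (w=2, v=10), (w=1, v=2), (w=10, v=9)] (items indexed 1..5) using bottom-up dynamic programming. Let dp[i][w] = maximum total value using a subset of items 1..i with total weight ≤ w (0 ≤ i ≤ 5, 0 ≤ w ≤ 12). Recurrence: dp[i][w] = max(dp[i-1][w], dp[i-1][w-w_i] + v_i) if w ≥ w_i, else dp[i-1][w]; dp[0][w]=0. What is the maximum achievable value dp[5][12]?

i\w   0   1   2   3   4   5   6   7   8   9  10  11  12
  0   0   0   0   0   0   0   0   0   0   0   0   0   0
  1   0   0   0  11  11  11  11  11  11  11  11  11  11
  2   0  10  10  11  21  21  21  21  21  21  21  21  21
  3   0  10  10  20  21  21  31  31  31  31  31  31  31
  4   0  10  12  20  22  23  31  33  33  33  33  33  33
  5   0  10  12  20  22  23  31  33  33  33  33  33  33

33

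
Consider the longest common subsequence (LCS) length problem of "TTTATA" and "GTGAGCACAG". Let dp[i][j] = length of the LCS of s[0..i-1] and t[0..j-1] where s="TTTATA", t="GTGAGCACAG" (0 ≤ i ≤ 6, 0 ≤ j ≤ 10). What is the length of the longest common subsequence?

   ''  G  T  G  A  G  C  A  C  A  G
''  0  0  0  0  0  0  0  0  0  0  0
 T  0  0  1  1  1  1  1  1  1  1  1
 T  0  0  1  1  1  1  1  1  1  1  1
 T  0  0  1  1  1  1  1  1  1  1  1
 A  0  0  1  1  2  2  2  2  2  2  2
 T  0  0  1  1  2  2  2  2  2  2  2
 A  0  0  1  1  2  2  2  3  3  3  3

3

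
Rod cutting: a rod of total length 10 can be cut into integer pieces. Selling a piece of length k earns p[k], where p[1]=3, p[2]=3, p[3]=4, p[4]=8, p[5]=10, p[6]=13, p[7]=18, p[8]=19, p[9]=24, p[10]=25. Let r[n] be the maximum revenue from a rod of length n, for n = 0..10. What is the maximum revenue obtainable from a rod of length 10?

   n    0    1    2    3    4    5    6    7    8    9   10
r[n]    0    3    6    9   12   15   18   21   24   27   30

30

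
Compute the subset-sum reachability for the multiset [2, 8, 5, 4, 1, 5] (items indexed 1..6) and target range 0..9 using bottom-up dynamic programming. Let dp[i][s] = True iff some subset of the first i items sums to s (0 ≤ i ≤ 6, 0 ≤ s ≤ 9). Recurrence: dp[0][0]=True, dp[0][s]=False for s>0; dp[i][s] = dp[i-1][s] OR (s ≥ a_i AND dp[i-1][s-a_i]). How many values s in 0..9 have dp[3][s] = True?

i\s   0   1   2   3   4   5   6   7   8   9
  0   T   F   F   F   F   F   F   F   F   F
  1   T   F   T   F   F   F   F   F   F   F
  2   T   F   T   F   F   F   F   F   T   F
  3   T   F   T   F   F   T   F   T   T   F
  4   T   F   T   F   T   T   T   T   T   T
  5   T   T   T   T   T   T   T   T   T   T
  6   T   T   T   T   T   T   T   T   T   T

5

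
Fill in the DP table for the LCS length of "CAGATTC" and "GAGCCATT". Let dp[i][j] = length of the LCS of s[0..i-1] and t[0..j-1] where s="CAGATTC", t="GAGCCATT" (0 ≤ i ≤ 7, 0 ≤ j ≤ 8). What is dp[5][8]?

4

   ''  G  A  G  C  C  A  T  T
''  0  0  0  0  0  0  0  0  0
 C  0  0  0  0  1  1  1  1  1
 A  0  0  1  1  1  1  2  2  2
 G  0  1  1  2  2  2  2  2  2
 A  0  1  2  2  2  2  3  3  3
 T  0  1  2  2  2  2  3  4  4
 T  0  1  2  2  2  2  3  4  5
 C  0  1  2  2  3  3  3  4  5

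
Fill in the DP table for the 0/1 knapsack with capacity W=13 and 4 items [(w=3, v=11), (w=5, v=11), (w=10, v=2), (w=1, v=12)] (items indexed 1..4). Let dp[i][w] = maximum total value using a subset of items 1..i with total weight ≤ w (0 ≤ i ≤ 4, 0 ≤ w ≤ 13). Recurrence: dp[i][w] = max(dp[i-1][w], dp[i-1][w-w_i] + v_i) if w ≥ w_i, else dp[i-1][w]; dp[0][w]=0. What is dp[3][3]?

11

i\w   0   1   2   3   4   5   6   7   8   9  10  11  12  13
  0   0   0   0   0   0   0   0   0   0   0   0   0   0   0
  1   0   0   0  11  11  11  11  11  11  11  11  11  11  11
  2   0   0   0  11  11  11  11  11  22  22  22  22  22  22
  3   0   0   0  11  11  11  11  11  22  22  22  22  22  22
  4   0  12  12  12  23  23  23  23  23  34  34  34  34  34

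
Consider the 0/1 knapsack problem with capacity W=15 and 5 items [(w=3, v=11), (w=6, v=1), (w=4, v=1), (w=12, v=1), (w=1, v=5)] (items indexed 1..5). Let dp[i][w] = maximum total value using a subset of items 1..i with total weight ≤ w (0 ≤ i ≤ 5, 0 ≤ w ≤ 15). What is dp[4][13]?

i\w   0   1   2   3   4   5   6   7   8   9  10  11  12  13  14  15
  0   0   0   0   0   0   0   0   0   0   0   0   0   0   0   0   0
  1   0   0   0  11  11  11  11  11  11  11  11  11  11  11  11  11
  2   0   0   0  11  11  11  11  11  11  12  12  12  12  12  12  12
  3   0   0   0  11  11  11  11  12  12  12  12  12  12  13  13  13
  4   0   0   0  11  11  11  11  12  12  12  12  12  12  13  13  13
  5   0   5   5  11  16  16  16  16  17  17  17  17  17  17  18  18

13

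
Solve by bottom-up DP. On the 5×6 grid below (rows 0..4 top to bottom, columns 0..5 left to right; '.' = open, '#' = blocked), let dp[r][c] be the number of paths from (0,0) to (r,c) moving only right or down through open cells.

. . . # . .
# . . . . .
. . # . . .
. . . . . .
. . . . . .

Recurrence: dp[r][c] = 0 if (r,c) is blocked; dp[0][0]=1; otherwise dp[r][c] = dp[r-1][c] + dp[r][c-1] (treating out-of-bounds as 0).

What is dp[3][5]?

13

r\c   0   1   2   3   4   5
  0   1   1   1   0   0   0
  1   0   1   2   2   2   2
  2   0   1   0   2   4   6
  3   0   1   1   3   7  13
  4   0   1   2   5  12  25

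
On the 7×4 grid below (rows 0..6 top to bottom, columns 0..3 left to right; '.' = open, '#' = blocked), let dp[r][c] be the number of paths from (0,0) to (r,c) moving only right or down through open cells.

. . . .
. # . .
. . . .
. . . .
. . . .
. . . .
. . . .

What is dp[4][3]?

15

r\c   0   1   2   3
  0   1   1   1   1
  1   1   0   1   2
  2   1   1   2   4
  3   1   2   4   8
  4   1   3   7  15
  5   1   4  11  26
  6   1   5  16  42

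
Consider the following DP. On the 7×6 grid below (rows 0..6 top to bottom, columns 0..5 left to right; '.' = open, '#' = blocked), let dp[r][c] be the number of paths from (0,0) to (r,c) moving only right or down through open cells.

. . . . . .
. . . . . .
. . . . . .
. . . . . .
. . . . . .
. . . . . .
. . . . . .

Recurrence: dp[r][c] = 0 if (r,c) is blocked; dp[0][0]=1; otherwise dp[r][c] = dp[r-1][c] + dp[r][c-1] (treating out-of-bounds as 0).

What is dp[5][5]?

252

r\c   0   1   2   3   4   5
  0   1   1   1   1   1   1
  1   1   2   3   4   5   6
  2   1   3   6  10  15  21
  3   1   4  10  20  35  56
  4   1   5  15  35  70 126
  5   1   6  21  56 126 252
  6   1   7  28  84 210 462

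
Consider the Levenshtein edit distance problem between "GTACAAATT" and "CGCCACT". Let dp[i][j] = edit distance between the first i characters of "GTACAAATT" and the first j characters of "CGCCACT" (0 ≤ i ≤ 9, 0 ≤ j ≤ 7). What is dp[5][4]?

   ''  C  G  C  C  A  C  T
''  0  1  2  3  4  5  6  7
 G  1  1  1  2  3  4  5  6
 T  2  2  2  2  3  4  5  5
 A  3  3  3  3  3  3  4  5
 C  4  3  4  3  3  4  3  4
 A  5  4  4  4  4  3  4  4
 A  6  5  5  5  5  4  4  5
 A  7  6  6  6  6  5  5  5
 T  8  7  7  7  7  6  6  5
 T  9  8  8  8  8  7  7  6

4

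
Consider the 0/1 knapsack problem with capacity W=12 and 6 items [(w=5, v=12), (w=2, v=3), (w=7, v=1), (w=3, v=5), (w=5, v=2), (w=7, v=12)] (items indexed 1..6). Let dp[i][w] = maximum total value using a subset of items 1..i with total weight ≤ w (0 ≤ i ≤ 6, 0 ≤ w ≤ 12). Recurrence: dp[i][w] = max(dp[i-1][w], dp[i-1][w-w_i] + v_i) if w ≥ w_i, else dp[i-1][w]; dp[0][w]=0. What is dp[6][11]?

i\w   0   1   2   3   4   5   6   7   8   9  10  11  12
  0   0   0   0   0   0   0   0   0   0   0   0   0   0
  1   0   0   0   0   0  12  12  12  12  12  12  12  12
  2   0   0   3   3   3  12  12  15  15  15  15  15  15
  3   0   0   3   3   3  12  12  15  15  15  15  15  15
  4   0   0   3   5   5  12  12  15  17  17  20  20  20
  5   0   0   3   5   5  12  12  15  17  17  20  20  20
  6   0   0   3   5   5  12  12  15  17  17  20  20  24

20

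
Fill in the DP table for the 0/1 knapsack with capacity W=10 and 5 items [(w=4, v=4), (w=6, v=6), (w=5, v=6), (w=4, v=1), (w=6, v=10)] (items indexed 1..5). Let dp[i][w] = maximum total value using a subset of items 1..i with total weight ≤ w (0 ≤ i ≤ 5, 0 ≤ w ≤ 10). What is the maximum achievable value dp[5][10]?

i\w   0   1   2   3   4   5   6   7   8   9  10
  0   0   0   0   0   0   0   0   0   0   0   0
  1   0   0   0   0   4   4   4   4   4   4   4
  2   0   0   0   0   4   4   6   6   6   6  10
  3   0   0   0   0   4   6   6   6   6  10  10
  4   0   0   0   0   4   6   6   6   6  10  10
  5   0   0   0   0   4   6  10  10  10  10  14

14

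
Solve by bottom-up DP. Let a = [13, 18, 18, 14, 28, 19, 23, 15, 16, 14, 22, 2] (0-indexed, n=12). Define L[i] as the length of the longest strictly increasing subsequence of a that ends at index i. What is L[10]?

   i    0    1    2    3    4    5    6    7    8    9   10   11
a[i]   13   18   18   14   28   19   23   15   16   14   22    2
L[i]    1    2    2    2    3    3    4    3    4    2    5    1

5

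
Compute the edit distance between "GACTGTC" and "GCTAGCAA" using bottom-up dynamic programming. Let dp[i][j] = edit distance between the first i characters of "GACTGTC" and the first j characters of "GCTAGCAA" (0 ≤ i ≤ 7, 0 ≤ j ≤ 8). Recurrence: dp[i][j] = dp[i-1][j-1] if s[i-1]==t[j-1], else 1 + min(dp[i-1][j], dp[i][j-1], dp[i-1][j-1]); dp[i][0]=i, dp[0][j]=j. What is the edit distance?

5

   ''  G  C  T  A  G  C  A  A
''  0  1  2  3  4  5  6  7  8
 G  1  0  1  2  3  4  5  6  7
 A  2  1  1  2  2  3  4  5  6
 C  3  2  1  2  3  3  3  4  5
 T  4  3  2  1  2  3  4  4  5
 G  5  4  3  2  2  2  3  4  5
 T  6  5  4  3  3  3  3  4  5
 C  7  6  5  4  4  4  3  4  5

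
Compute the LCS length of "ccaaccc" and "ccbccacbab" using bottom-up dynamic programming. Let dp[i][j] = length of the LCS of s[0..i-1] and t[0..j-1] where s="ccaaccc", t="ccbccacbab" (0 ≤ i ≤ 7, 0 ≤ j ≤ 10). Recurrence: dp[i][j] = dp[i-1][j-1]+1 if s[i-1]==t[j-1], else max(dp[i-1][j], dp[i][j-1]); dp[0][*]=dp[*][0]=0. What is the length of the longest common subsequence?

   ''  c  c  b  c  c  a  c  b  a  b
''  0  0  0  0  0  0  0  0  0  0  0
 c  0  1  1  1  1  1  1  1  1  1  1
 c  0  1  2  2  2  2  2  2  2  2  2
 a  0  1  2  2  2  2  3  3  3  3  3
 a  0  1  2  2  2  2  3  3  3  4  4
 c  0  1  2  2  3  3  3  4  4  4  4
 c  0  1  2  2  3  4  4  4  4  4  4
 c  0  1  2  2  3  4  4  5  5  5  5

5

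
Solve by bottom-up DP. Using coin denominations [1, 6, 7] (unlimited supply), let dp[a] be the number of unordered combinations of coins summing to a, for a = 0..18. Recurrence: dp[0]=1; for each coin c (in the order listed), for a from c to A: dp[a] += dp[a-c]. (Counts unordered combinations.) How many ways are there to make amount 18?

7

after  coin     0     1     2     3     4     5     6     7     8     9    10    11    12    13    14    15    16    17    18
          1     1     1     1     1     1     1     1     1     1     1     1     1     1     1     1     1     1     1     1
          6     1     1     1     1     1     1     2     2     2     2     2     2     3     3     3     3     3     3     4
          7     1     1     1     1     1     1     2     3     3     3     3     3     4     5     6     6     6     6     7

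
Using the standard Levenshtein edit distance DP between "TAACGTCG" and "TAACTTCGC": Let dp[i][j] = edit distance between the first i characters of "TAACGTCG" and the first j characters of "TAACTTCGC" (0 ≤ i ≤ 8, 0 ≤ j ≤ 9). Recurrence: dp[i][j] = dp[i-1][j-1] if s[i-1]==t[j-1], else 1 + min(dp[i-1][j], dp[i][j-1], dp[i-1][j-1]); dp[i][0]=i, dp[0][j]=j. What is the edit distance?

   ''  T  A  A  C  T  T  C  G  C
''  0  1  2  3  4  5  6  7  8  9
 T  1  0  1  2  3  4  5  6  7  8
 A  2  1  0  1  2  3  4  5  6  7
 A  3  2  1  0  1  2  3  4  5  6
 C  4  3  2  1  0  1  2  3  4  5
 G  5  4  3  2  1  1  2  3  3  4
 T  6  5  4  3  2  1  1  2  3  4
 C  7  6  5  4  3  2  2  1  2  3
 G  8  7  6  5  4  3  3  2  1  2

2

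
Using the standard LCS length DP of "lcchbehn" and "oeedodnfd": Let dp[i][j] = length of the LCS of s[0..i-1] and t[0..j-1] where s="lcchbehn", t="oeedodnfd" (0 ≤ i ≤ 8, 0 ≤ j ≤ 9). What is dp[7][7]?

   ''  o  e  e  d  o  d  n  f  d
''  0  0  0  0  0  0  0  0  0  0
 l  0  0  0  0  0  0  0  0  0  0
 c  0  0  0  0  0  0  0  0  0  0
 c  0  0  0  0  0  0  0  0  0  0
 h  0  0  0  0  0  0  0  0  0  0
 b  0  0  0  0  0  0  0  0  0  0
 e  0  0  1  1  1  1  1  1  1  1
 h  0  0  1  1  1  1  1  1  1  1
 n  0  0  1  1  1  1  1  2  2  2

1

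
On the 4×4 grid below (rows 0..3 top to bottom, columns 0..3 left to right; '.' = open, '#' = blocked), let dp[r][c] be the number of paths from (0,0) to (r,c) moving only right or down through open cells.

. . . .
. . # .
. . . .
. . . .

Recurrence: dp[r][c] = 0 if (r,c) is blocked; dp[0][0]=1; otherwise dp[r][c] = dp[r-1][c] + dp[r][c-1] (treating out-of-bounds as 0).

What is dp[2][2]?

r\c   0   1   2   3
  0   1   1   1   1
  1   1   2   0   1
  2   1   3   3   4
  3   1   4   7  11

3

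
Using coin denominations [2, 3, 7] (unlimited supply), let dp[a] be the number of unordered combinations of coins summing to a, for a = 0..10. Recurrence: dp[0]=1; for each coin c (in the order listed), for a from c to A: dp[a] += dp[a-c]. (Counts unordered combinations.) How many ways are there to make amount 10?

after  coin     0     1     2     3     4     5     6     7     8     9    10
          2     1     0     1     0     1     0     1     0     1     0     1
          3     1     0     1     1     1     1     2     1     2     2     2
          7     1     0     1     1     1     1     2     2     2     3     3

3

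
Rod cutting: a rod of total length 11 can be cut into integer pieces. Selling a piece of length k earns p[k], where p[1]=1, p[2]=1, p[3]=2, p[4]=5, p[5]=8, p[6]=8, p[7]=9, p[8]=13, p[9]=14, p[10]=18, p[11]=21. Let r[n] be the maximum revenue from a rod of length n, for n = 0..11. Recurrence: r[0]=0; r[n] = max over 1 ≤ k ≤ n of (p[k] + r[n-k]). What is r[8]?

   n    0    1    2    3    4    5    6    7    8    9   10   11
r[n]    0    1    2    3    5    8    9   10   13   14   18   21

13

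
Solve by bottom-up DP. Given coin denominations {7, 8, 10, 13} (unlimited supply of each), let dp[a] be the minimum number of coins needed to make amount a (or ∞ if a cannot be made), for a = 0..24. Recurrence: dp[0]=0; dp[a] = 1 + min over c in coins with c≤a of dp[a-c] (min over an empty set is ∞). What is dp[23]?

 a  0  1  2  3  4  5  6  7  8  9 10 11 12 13 14 15 16 17 18 19 20 21 22 23 24
dp  0  -  -  -  -  -  -  1  1  -  1  -  -  1  2  2  2  2  2  -  2  2  3  2  3
(- denotes ∞ / unreachable)

2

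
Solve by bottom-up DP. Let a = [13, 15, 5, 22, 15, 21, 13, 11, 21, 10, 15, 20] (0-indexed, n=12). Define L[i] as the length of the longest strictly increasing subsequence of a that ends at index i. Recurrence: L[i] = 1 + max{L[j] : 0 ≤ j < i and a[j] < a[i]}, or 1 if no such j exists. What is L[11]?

   i    0    1    2    3    4    5    6    7    8    9   10   11
a[i]   13   15    5   22   15   21   13   11   21   10   15   20
L[i]    1    2    1    3    2    3    2    2    3    2    3    4

4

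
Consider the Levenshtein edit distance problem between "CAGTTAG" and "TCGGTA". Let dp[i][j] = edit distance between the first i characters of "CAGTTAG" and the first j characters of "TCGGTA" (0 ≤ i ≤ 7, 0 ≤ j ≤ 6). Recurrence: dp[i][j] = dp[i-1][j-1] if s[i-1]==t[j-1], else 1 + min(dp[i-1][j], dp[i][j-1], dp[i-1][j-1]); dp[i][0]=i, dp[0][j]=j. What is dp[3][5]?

   ''  T  C  G  G  T  A
''  0  1  2  3  4  5  6
 C  1  1  1  2  3  4  5
 A  2  2  2  2  3  4  4
 G  3  3  3  2  2  3  4
 T  4  3  4  3  3  2  3
 T  5  4  4  4  4  3  3
 A  6  5  5  5  5  4  3
 G  7  6  6  5  5  5  4

3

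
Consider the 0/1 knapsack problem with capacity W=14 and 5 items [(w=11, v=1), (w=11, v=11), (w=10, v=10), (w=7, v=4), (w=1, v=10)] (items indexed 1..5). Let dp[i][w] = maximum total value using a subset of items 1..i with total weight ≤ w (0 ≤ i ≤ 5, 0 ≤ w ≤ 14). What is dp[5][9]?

14

i\w   0   1   2   3   4   5   6   7   8   9  10  11  12  13  14
  0   0   0   0   0   0   0   0   0   0   0   0   0   0   0   0
  1   0   0   0   0   0   0   0   0   0   0   0   1   1   1   1
  2   0   0   0   0   0   0   0   0   0   0   0  11  11  11  11
  3   0   0   0   0   0   0   0   0   0   0  10  11  11  11  11
  4   0   0   0   0   0   0   0   4   4   4  10  11  11  11  11
  5   0  10  10  10  10  10  10  10  14  14  14  20  21  21  21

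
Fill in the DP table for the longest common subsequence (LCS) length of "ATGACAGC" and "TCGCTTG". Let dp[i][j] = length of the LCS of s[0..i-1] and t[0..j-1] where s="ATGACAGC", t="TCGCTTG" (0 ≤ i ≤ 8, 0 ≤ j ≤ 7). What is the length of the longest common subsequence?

4

   ''  T  C  G  C  T  T  G
''  0  0  0  0  0  0  0  0
 A  0  0  0  0  0  0  0  0
 T  0  1  1  1  1  1  1  1
 G  0  1  1  2  2  2  2  2
 A  0  1  1  2  2  2  2  2
 C  0  1  2  2  3  3  3  3
 A  0  1  2  2  3  3  3  3
 G  0  1  2  3  3  3  3  4
 C  0  1  2  3  4  4  4  4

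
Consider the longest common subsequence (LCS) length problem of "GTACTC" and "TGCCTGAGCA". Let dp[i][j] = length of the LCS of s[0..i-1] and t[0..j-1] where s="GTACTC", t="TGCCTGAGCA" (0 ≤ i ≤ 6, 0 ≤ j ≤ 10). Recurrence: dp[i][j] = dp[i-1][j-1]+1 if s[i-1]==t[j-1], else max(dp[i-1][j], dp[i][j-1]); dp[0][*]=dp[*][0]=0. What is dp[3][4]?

1

   ''  T  G  C  C  T  G  A  G  C  A
''  0  0  0  0  0  0  0  0  0  0  0
 G  0  0  1  1  1  1  1  1  1  1  1
 T  0  1  1  1  1  2  2  2  2  2  2
 A  0  1  1  1  1  2  2  3  3  3  3
 C  0  1  1  2  2  2  2  3  3  4  4
 T  0  1  1  2  2  3  3  3  3  4  4
 C  0  1  1  2  3  3  3  3  3  4  4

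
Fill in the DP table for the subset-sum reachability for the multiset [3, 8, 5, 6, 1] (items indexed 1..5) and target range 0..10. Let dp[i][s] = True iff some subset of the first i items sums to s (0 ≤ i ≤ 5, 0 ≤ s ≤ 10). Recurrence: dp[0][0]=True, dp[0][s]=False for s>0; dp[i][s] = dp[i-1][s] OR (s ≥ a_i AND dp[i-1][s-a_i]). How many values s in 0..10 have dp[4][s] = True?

6

i\s   0   1   2   3   4   5   6   7   8   9  10
  0   T   F   F   F   F   F   F   F   F   F   F
  1   T   F   F   T   F   F   F   F   F   F   F
  2   T   F   F   T   F   F   F   F   T   F   F
  3   T   F   F   T   F   T   F   F   T   F   F
  4   T   F   F   T   F   T   T   F   T   T   F
  5   T   T   F   T   T   T   T   T   T   T   T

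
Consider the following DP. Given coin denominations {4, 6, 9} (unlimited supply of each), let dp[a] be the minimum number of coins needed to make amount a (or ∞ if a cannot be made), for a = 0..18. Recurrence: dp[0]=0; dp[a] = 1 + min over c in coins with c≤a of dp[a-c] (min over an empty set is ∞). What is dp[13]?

2

 a  0  1  2  3  4  5  6  7  8  9 10 11 12 13 14 15 16 17 18
dp  0  -  -  -  1  -  1  -  2  1  2  -  2  2  3  2  3  3  2
(- denotes ∞ / unreachable)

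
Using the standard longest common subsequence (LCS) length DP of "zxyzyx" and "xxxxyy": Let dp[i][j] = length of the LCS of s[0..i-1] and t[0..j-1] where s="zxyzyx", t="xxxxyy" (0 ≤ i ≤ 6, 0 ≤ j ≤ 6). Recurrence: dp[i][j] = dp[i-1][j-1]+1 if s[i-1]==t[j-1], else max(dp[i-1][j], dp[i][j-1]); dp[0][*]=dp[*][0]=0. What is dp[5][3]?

1

   ''  x  x  x  x  y  y
''  0  0  0  0  0  0  0
 z  0  0  0  0  0  0  0
 x  0  1  1  1  1  1  1
 y  0  1  1  1  1  2  2
 z  0  1  1  1  1  2  2
 y  0  1  1  1  1  2  3
 x  0  1  2  2  2  2  3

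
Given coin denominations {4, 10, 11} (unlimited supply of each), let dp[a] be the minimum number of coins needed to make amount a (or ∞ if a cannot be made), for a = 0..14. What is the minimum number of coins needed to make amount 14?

2

 a  0  1  2  3  4  5  6  7  8  9 10 11 12 13 14
dp  0  -  -  -  1  -  -  -  2  -  1  1  3  -  2
(- denotes ∞ / unreachable)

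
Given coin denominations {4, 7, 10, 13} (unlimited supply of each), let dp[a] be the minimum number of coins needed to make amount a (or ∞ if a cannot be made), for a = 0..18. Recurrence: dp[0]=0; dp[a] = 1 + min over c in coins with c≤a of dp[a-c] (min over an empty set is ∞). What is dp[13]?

 a  0  1  2  3  4  5  6  7  8  9 10 11 12 13 14 15 16 17 18
dp  0  -  -  -  1  -  -  1  2  -  1  2  3  1  2  3  4  2  3
(- denotes ∞ / unreachable)

1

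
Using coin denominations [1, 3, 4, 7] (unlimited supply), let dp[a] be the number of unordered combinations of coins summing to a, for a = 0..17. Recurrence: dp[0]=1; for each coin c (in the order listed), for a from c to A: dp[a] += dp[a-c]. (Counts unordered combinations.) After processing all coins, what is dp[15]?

22

after  coin     0     1     2     3     4     5     6     7     8     9    10    11    12    13    14    15    16    17
          1     1     1     1     1     1     1     1     1     1     1     1     1     1     1     1     1     1     1
          3     1     1     1     2     2     2     3     3     3     4     4     4     5     5     5     6     6     6
          4     1     1     1     2     3     3     4     5     6     7     8     9    11    12    13    15    17    18
          7     1     1     1     2     3     3     4     6     7     8    10    12    14    16    19    22    25    28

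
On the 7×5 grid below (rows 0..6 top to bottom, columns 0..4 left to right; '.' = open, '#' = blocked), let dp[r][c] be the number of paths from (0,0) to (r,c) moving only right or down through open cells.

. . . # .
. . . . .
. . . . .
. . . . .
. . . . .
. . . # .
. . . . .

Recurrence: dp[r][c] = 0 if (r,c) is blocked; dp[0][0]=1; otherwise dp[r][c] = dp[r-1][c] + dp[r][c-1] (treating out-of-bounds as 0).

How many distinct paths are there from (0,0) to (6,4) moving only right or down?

r\c   0   1   2   3   4
  0   1   1   1   0   0
  1   1   2   3   3   3
  2   1   3   6   9  12
  3   1   4  10  19  31
  4   1   5  15  34  65
  5   1   6  21   0  65
  6   1   7  28  28  93

93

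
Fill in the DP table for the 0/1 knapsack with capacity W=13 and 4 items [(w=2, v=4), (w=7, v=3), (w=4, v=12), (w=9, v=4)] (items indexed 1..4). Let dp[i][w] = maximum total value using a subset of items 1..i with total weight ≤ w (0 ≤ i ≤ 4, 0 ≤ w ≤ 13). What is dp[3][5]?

i\w   0   1   2   3   4   5   6   7   8   9  10  11  12  13
  0   0   0   0   0   0   0   0   0   0   0   0   0   0   0
  1   0   0   4   4   4   4   4   4   4   4   4   4   4   4
  2   0   0   4   4   4   4   4   4   4   7   7   7   7   7
  3   0   0   4   4  12  12  16  16  16  16  16  16  16  19
  4   0   0   4   4  12  12  16  16  16  16  16  16  16  19

12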